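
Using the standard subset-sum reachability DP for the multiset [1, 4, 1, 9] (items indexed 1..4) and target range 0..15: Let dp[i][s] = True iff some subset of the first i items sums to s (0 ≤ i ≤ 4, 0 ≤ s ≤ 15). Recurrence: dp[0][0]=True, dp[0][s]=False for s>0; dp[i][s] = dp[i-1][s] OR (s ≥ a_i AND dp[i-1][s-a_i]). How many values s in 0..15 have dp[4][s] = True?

12

i\s   0   1   2   3   4   5   6   7   8   9  10  11  12  13  14  15
  0   T   F   F   F   F   F   F   F   F   F   F   F   F   F   F   F
  1   T   T   F   F   F   F   F   F   F   F   F   F   F   F   F   F
  2   T   T   F   F   T   T   F   F   F   F   F   F   F   F   F   F
  3   T   T   T   F   T   T   T   F   F   F   F   F   F   F   F   F
  4   T   T   T   F   T   T   T   F   F   T   T   T   F   T   T   T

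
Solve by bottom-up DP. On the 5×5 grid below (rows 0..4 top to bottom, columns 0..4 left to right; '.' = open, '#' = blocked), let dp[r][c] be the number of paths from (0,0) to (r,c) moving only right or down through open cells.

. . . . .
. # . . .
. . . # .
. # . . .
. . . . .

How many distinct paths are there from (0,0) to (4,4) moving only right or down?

r\c   0   1   2   3   4
  0   1   1   1   1   1
  1   1   0   1   2   3
  2   1   1   2   0   3
  3   1   0   2   2   5
  4   1   1   3   5  10

10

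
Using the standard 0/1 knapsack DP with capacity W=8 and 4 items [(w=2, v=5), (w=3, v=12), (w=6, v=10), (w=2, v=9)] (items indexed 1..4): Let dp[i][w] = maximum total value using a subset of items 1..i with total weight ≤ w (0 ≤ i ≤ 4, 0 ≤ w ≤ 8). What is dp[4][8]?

i\w   0   1   2   3   4   5   6   7   8
  0   0   0   0   0   0   0   0   0   0
  1   0   0   5   5   5   5   5   5   5
  2   0   0   5  12  12  17  17  17  17
  3   0   0   5  12  12  17  17  17  17
  4   0   0   9  12  14  21  21  26  26

26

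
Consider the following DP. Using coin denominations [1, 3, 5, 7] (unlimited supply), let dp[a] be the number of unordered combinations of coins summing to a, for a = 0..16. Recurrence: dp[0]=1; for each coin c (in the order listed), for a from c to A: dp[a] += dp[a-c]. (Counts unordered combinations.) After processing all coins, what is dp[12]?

12

after  coin     0     1     2     3     4     5     6     7     8     9    10    11    12    13    14    15    16
          1     1     1     1     1     1     1     1     1     1     1     1     1     1     1     1     1     1
          3     1     1     1     2     2     2     3     3     3     4     4     4     5     5     5     6     6
          5     1     1     1     2     2     3     4     4     5     6     7     8     9    10    11    13    14
          7     1     1     1     2     2     3     4     5     6     7     9    10    12    14    16    19    21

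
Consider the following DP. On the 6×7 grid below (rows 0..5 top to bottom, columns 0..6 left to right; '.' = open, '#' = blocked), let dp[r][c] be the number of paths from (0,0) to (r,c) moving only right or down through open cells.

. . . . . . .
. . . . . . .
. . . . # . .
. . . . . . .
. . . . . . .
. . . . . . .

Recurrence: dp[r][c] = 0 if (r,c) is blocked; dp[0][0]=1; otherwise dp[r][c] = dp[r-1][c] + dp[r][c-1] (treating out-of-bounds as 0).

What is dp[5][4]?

r\c   0   1   2   3   4   5   6
  0   1   1   1   1   1   1   1
  1   1   2   3   4   5   6   7
  2   1   3   6  10   0   6  13
  3   1   4  10  20  20  26  39
  4   1   5  15  35  55  81 120
  5   1   6  21  56 111 192 312

111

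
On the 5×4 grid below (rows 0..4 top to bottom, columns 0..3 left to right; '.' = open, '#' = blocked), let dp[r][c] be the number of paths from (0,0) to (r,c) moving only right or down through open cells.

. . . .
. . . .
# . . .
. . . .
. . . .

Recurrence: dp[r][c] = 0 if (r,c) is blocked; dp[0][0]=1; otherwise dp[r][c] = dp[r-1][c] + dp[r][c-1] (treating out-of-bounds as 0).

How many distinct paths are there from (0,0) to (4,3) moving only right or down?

25

r\c   0   1   2   3
  0   1   1   1   1
  1   1   2   3   4
  2   0   2   5   9
  3   0   2   7  16
  4   0   2   9  25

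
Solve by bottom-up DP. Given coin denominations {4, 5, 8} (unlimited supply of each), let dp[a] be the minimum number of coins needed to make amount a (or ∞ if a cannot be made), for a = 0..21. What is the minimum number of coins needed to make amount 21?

3

 a  0  1  2  3  4  5  6  7  8  9 10 11 12 13 14 15 16 17 18 19 20 21
dp  0  -  -  -  1  1  -  -  1  2  2  -  2  2  3  3  2  3  3  4  3  3
(- denotes ∞ / unreachable)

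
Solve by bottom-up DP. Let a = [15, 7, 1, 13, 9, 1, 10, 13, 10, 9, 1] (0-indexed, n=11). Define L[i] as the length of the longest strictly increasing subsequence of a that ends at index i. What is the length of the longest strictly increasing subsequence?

   i    0    1    2    3    4    5    6    7    8    9   10
a[i]   15    7    1   13    9    1   10   13   10    9    1
L[i]    1    1    1    2    2    1    3    4    3    2    1

4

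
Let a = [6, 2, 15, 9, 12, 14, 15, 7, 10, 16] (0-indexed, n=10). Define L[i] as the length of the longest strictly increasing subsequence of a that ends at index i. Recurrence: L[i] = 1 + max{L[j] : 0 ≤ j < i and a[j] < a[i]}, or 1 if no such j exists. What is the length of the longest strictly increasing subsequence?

6

   i    0    1    2    3    4    5    6    7    8    9
a[i]    6    2   15    9   12   14   15    7   10   16
L[i]    1    1    2    2    3    4    5    2    3    6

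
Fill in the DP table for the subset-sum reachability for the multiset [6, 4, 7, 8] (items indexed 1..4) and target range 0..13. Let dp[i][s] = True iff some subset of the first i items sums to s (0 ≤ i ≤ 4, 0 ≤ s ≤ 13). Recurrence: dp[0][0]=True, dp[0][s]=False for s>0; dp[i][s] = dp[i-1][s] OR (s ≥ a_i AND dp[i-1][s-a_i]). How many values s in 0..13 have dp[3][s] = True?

i\s   0   1   2   3   4   5   6   7   8   9  10  11  12  13
  0   T   F   F   F   F   F   F   F   F   F   F   F   F   F
  1   T   F   F   F   F   F   T   F   F   F   F   F   F   F
  2   T   F   F   F   T   F   T   F   F   F   T   F   F   F
  3   T   F   F   F   T   F   T   T   F   F   T   T   F   T
  4   T   F   F   F   T   F   T   T   T   F   T   T   T   T

7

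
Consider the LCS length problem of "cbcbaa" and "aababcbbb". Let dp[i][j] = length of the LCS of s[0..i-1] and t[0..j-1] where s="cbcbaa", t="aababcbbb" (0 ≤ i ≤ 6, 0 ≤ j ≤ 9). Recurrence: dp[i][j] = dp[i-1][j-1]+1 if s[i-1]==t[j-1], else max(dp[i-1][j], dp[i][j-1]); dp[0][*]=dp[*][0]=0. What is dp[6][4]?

2

   ''  a  a  b  a  b  c  b  b  b
''  0  0  0  0  0  0  0  0  0  0
 c  0  0  0  0  0  0  1  1  1  1
 b  0  0  0  1  1  1  1  2  2  2
 c  0  0  0  1  1  1  2  2  2  2
 b  0  0  0  1  1  2  2  3  3  3
 a  0  1  1  1  2  2  2  3  3  3
 a  0  1  2  2  2  2  2  3  3  3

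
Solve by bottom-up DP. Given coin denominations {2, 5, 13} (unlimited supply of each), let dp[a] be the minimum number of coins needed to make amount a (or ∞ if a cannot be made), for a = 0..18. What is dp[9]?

 a  0  1  2  3  4  5  6  7  8  9 10 11 12 13 14 15 16 17 18
dp  0  -  1  -  2  1  3  2  4  3  2  4  3  1  4  2  5  3  2
(- denotes ∞ / unreachable)

3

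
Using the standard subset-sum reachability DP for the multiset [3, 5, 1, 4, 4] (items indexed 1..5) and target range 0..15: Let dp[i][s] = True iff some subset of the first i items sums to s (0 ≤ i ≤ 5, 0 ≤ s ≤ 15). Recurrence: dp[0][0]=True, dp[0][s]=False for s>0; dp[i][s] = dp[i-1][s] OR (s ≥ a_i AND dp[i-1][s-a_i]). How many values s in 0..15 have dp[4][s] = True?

i\s   0   1   2   3   4   5   6   7   8   9  10  11  12  13  14  15
  0   T   F   F   F   F   F   F   F   F   F   F   F   F   F   F   F
  1   T   F   F   T   F   F   F   F   F   F   F   F   F   F   F   F
  2   T   F   F   T   F   T   F   F   T   F   F   F   F   F   F   F
  3   T   T   F   T   T   T   T   F   T   T   F   F   F   F   F   F
  4   T   T   F   T   T   T   T   T   T   T   T   F   T   T   F   F
  5   T   T   F   T   T   T   T   T   T   T   T   T   T   T   T   F

12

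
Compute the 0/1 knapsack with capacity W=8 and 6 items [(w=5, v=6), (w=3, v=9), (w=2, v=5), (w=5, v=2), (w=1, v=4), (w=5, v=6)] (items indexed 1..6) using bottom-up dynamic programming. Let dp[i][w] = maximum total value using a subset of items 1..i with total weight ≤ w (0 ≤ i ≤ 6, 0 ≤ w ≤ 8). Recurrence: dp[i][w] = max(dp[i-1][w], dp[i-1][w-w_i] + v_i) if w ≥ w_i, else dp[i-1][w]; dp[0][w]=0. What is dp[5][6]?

18

i\w   0   1   2   3   4   5   6   7   8
  0   0   0   0   0   0   0   0   0   0
  1   0   0   0   0   0   6   6   6   6
  2   0   0   0   9   9   9   9   9  15
  3   0   0   5   9   9  14  14  14  15
  4   0   0   5   9   9  14  14  14  15
  5   0   4   5   9  13  14  18  18  18
  6   0   4   5   9  13  14  18  18  18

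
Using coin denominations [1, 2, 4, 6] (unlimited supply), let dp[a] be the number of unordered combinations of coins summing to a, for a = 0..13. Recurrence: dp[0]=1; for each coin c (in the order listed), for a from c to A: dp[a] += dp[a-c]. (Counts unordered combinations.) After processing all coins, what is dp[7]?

7

after  coin     0     1     2     3     4     5     6     7     8     9    10    11    12    13
          1     1     1     1     1     1     1     1     1     1     1     1     1     1     1
          2     1     1     2     2     3     3     4     4     5     5     6     6     7     7
          4     1     1     2     2     4     4     6     6     9     9    12    12    16    16
          6     1     1     2     2     4     4     7     7    11    11    16    16    23    23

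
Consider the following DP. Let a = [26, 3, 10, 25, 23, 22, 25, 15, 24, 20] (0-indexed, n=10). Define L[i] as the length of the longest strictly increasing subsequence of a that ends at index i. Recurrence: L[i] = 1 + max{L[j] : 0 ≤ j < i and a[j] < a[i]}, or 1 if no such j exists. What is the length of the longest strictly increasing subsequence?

4

   i    0    1    2    3    4    5    6    7    8    9
a[i]   26    3   10   25   23   22   25   15   24   20
L[i]    1    1    2    3    3    3    4    3    4    4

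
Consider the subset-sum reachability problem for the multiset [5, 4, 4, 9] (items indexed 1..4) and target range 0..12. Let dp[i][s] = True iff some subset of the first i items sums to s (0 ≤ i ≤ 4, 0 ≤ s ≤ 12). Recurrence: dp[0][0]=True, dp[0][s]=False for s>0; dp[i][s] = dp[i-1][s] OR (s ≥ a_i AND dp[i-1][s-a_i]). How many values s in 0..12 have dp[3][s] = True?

i\s   0   1   2   3   4   5   6   7   8   9  10  11  12
  0   T   F   F   F   F   F   F   F   F   F   F   F   F
  1   T   F   F   F   F   T   F   F   F   F   F   F   F
  2   T   F   F   F   T   T   F   F   F   T   F   F   F
  3   T   F   F   F   T   T   F   F   T   T   F   F   F
  4   T   F   F   F   T   T   F   F   T   T   F   F   F

5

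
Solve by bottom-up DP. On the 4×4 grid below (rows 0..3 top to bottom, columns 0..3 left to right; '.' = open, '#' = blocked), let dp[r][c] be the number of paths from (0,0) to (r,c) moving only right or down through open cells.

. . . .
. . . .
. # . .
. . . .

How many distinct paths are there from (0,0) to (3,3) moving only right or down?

11

r\c   0   1   2   3
  0   1   1   1   1
  1   1   2   3   4
  2   1   0   3   7
  3   1   1   4  11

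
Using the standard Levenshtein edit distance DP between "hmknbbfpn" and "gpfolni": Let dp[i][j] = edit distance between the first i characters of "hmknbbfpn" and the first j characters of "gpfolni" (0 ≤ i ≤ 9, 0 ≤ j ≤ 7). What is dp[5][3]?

   ''  g  p  f  o  l  n  i
''  0  1  2  3  4  5  6  7
 h  1  1  2  3  4  5  6  7
 m  2  2  2  3  4  5  6  7
 k  3  3  3  3  4  5  6  7
 n  4  4  4  4  4  5  5  6
 b  5  5  5  5  5  5  6  6
 b  6  6  6  6  6  6  6  7
 f  7  7  7  6  7  7  7  7
 p  8  8  7  7  7  8  8  8
 n  9  9  8  8  8  8  8  9

5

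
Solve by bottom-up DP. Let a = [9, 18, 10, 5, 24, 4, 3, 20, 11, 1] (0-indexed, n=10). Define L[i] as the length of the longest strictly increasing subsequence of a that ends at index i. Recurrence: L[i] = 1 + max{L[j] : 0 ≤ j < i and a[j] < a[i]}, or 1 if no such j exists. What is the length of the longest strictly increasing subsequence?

3

   i    0    1    2    3    4    5    6    7    8    9
a[i]    9   18   10    5   24    4    3   20   11    1
L[i]    1    2    2    1    3    1    1    3    3    1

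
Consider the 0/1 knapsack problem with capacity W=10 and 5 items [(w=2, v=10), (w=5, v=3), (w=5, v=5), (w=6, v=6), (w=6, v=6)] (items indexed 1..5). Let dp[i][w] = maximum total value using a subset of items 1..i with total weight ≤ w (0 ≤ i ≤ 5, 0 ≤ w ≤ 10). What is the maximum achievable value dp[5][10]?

16

i\w   0   1   2   3   4   5   6   7   8   9  10
  0   0   0   0   0   0   0   0   0   0   0   0
  1   0   0  10  10  10  10  10  10  10  10  10
  2   0   0  10  10  10  10  10  13  13  13  13
  3   0   0  10  10  10  10  10  15  15  15  15
  4   0   0  10  10  10  10  10  15  16  16  16
  5   0   0  10  10  10  10  10  15  16  16  16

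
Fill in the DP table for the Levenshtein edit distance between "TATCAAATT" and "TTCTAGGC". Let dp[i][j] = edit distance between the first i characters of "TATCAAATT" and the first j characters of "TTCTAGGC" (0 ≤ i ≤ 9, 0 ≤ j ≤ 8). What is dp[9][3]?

   ''  T  T  C  T  A  G  G  C
''  0  1  2  3  4  5  6  7  8
 T  1  0  1  2  3  4  5  6  7
 A  2  1  1  2  3  3  4  5  6
 T  3  2  1  2  2  3  4  5  6
 C  4  3  2  1  2  3  4  5  5
 A  5  4  3  2  2  2  3  4  5
 A  6  5  4  3  3  2  3  4  5
 A  7  6  5  4  4  3  3  4  5
 T  8  7  6  5  4  4  4  4  5
 T  9  8  7  6  5  5  5  5  5

6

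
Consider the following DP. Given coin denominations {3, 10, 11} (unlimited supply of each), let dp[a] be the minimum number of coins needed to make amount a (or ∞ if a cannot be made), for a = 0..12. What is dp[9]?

3

 a  0  1  2  3  4  5  6  7  8  9 10 11 12
dp  0  -  -  1  -  -  2  -  -  3  1  1  4
(- denotes ∞ / unreachable)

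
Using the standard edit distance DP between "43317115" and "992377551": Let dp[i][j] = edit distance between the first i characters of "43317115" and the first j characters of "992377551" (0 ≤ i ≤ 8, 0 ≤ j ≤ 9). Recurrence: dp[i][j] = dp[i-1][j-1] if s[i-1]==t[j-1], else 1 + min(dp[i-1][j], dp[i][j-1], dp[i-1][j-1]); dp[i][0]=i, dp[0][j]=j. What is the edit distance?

7

   ''  9  9  2  3  7  7  5  5  1
''  0  1  2  3  4  5  6  7  8  9
 4  1  1  2  3  4  5  6  7  8  9
 3  2  2  2  3  3  4  5  6  7  8
 3  3  3  3  3  3  4  5  6  7  8
 1  4  4  4  4  4  4  5  6  7  7
 7  5  5  5  5  5  4  4  5  6  7
 1  6  6  6  6  6  5  5  5  6  6
 1  7  7  7  7  7  6  6  6  6  6
 5  8  8  8  8  8  7  7  6  6  7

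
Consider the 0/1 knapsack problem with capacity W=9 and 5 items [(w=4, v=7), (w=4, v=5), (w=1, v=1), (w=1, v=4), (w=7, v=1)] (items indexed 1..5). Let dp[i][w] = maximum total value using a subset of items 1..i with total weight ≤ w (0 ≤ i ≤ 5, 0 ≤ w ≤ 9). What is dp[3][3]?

1

i\w   0   1   2   3   4   5   6   7   8   9
  0   0   0   0   0   0   0   0   0   0   0
  1   0   0   0   0   7   7   7   7   7   7
  2   0   0   0   0   7   7   7   7  12  12
  3   0   1   1   1   7   8   8   8  12  13
  4   0   4   5   5   7  11  12  12  12  16
  5   0   4   5   5   7  11  12  12  12  16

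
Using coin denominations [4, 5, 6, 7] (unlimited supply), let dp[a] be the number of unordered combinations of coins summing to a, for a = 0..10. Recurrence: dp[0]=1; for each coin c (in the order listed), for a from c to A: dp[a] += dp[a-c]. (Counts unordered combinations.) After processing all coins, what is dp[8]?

after  coin     0     1     2     3     4     5     6     7     8     9    10
          4     1     0     0     0     1     0     0     0     1     0     0
          5     1     0     0     0     1     1     0     0     1     1     1
          6     1     0     0     0     1     1     1     0     1     1     2
          7     1     0     0     0     1     1     1     1     1     1     2

1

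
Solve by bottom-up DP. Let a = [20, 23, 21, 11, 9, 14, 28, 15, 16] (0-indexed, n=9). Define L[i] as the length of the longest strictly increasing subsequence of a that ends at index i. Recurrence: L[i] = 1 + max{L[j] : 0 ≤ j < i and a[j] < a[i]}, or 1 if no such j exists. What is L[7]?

   i    0    1    2    3    4    5    6    7    8
a[i]   20   23   21   11    9   14   28   15   16
L[i]    1    2    2    1    1    2    3    3    4

3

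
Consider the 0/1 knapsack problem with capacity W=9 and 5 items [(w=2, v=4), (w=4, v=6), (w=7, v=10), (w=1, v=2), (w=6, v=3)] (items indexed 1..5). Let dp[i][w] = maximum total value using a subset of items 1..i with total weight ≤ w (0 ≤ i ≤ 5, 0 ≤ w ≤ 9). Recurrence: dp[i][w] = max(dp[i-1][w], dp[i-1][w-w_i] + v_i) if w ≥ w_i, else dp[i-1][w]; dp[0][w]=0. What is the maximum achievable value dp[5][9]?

i\w   0   1   2   3   4   5   6   7   8   9
  0   0   0   0   0   0   0   0   0   0   0
  1   0   0   4   4   4   4   4   4   4   4
  2   0   0   4   4   6   6  10  10  10  10
  3   0   0   4   4   6   6  10  10  10  14
  4   0   2   4   6   6   8  10  12  12  14
  5   0   2   4   6   6   8  10  12  12  14

14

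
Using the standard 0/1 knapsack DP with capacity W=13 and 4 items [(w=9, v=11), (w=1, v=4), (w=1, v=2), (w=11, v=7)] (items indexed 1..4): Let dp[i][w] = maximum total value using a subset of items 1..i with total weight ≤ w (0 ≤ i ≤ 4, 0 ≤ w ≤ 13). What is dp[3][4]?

i\w   0   1   2   3   4   5   6   7   8   9  10  11  12  13
  0   0   0   0   0   0   0   0   0   0   0   0   0   0   0
  1   0   0   0   0   0   0   0   0   0  11  11  11  11  11
  2   0   4   4   4   4   4   4   4   4  11  15  15  15  15
  3   0   4   6   6   6   6   6   6   6  11  15  17  17  17
  4   0   4   6   6   6   6   6   6   6  11  15  17  17  17

6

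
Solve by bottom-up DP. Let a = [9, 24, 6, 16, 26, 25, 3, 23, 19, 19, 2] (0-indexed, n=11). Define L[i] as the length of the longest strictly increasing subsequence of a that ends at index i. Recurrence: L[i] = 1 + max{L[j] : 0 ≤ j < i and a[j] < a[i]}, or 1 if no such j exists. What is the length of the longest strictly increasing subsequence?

   i    0    1    2    3    4    5    6    7    8    9   10
a[i]    9   24    6   16   26   25    3   23   19   19    2
L[i]    1    2    1    2    3    3    1    3    3    3    1

3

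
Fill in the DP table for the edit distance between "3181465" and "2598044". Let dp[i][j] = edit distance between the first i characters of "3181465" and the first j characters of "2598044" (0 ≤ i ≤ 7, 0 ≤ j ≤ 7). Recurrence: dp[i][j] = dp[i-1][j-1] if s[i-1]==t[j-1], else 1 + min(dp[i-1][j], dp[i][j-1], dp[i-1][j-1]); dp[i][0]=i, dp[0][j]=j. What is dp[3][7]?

   ''  2  5  9  8  0  4  4
''  0  1  2  3  4  5  6  7
 3  1  1  2  3  4  5  6  7
 1  2  2  2  3  4  5  6  7
 8  3  3  3  3  3  4  5  6
 1  4  4  4  4  4  4  5  6
 4  5  5  5  5  5  5  4  5
 6  6  6  6  6  6  6  5  5
 5  7  7  6  7  7  7  6  6

6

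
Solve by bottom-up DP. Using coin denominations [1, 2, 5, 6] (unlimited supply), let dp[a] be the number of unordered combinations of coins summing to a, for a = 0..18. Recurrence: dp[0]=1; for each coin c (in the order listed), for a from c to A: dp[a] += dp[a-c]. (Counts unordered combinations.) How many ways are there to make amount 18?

43

after  coin     0     1     2     3     4     5     6     7     8     9    10    11    12    13    14    15    16    17    18
          1     1     1     1     1     1     1     1     1     1     1     1     1     1     1     1     1     1     1     1
          2     1     1     2     2     3     3     4     4     5     5     6     6     7     7     8     8     9     9    10
          5     1     1     2     2     3     4     5     6     7     8    10    11    13    14    16    18    20    22    24
          6     1     1     2     2     3     4     6     7     9    10    13    15    19    21    25    28    33    37    43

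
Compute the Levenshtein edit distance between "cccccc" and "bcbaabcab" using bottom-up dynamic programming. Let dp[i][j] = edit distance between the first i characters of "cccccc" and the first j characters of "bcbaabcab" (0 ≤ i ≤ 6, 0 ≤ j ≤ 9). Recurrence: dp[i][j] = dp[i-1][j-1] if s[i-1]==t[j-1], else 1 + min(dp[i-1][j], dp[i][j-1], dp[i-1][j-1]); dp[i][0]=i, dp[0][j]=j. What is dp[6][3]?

   ''  b  c  b  a  a  b  c  a  b
''  0  1  2  3  4  5  6  7  8  9
 c  1  1  1  2  3  4  5  6  7  8
 c  2  2  1  2  3  4  5  5  6  7
 c  3  3  2  2  3  4  5  5  6  7
 c  4  4  3  3  3  4  5  5  6  7
 c  5  5  4  4  4  4  5  5  6  7
 c  6  6  5  5  5  5  5  5  6  7

5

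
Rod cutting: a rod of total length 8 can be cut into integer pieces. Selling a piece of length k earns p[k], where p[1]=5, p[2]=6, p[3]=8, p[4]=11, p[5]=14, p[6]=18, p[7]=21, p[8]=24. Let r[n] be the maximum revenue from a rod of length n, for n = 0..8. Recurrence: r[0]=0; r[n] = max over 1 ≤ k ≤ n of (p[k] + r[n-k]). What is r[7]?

   n    0    1    2    3    4    5    6    7    8
r[n]    0    5   10   15   20   25   30   35   40

35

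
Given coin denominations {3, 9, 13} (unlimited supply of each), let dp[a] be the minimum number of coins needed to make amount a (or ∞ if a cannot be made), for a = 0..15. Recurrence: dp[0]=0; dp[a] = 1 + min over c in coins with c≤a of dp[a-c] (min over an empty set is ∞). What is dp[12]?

2

 a  0  1  2  3  4  5  6  7  8  9 10 11 12 13 14 15
dp  0  -  -  1  -  -  2  -  -  1  -  -  2  1  -  3
(- denotes ∞ / unreachable)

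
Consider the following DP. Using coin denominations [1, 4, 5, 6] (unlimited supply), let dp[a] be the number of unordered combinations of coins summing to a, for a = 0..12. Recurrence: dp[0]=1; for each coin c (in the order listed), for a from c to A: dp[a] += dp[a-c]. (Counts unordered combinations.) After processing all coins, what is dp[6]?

after  coin     0     1     2     3     4     5     6     7     8     9    10    11    12
          1     1     1     1     1     1     1     1     1     1     1     1     1     1
          4     1     1     1     1     2     2     2     2     3     3     3     3     4
          5     1     1     1     1     2     3     3     3     4     5     6     6     7
          6     1     1     1     1     2     3     4     4     5     6     8     9    11

4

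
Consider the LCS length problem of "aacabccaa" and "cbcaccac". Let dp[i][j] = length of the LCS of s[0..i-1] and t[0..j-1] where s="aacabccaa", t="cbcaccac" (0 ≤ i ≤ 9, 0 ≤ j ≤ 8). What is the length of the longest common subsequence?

   ''  c  b  c  a  c  c  a  c
''  0  0  0  0  0  0  0  0  0
 a  0  0  0  0  1  1  1  1  1
 a  0  0  0  0  1  1  1  2  2
 c  0  1  1  1  1  2  2  2  3
 a  0  1  1  1  2  2  2  3  3
 b  0  1  2  2  2  2  2  3  3
 c  0  1  2  3  3  3  3  3  4
 c  0  1  2  3  3  4  4  4  4
 a  0  1  2  3  4  4  4  5  5
 a  0  1  2  3  4  4  4  5  5

5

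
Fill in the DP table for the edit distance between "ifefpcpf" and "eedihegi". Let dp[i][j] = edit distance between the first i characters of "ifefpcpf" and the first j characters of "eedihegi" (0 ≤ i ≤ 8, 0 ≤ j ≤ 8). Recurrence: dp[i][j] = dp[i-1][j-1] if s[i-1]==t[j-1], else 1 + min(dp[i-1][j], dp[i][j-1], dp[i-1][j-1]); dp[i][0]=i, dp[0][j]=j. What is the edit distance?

8

   ''  e  e  d  i  h  e  g  i
''  0  1  2  3  4  5  6  7  8
 i  1  1  2  3  3  4  5  6  7
 f  2  2  2  3  4  4  5  6  7
 e  3  2  2  3  4  5  4  5  6
 f  4  3  3  3  4  5  5  5  6
 p  5  4  4  4  4  5  6  6  6
 c  6  5  5  5  5  5  6  7  7
 p  7  6  6  6  6  6  6  7  8
 f  8  7  7  7  7  7  7  7  8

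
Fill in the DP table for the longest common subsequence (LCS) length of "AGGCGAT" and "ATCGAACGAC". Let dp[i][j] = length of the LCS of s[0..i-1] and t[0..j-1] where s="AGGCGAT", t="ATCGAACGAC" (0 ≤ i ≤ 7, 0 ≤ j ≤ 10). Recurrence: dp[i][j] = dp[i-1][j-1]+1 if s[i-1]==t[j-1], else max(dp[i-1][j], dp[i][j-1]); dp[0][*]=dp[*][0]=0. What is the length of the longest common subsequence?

   ''  A  T  C  G  A  A  C  G  A  C
''  0  0  0  0  0  0  0  0  0  0  0
 A  0  1  1  1  1  1  1  1  1  1  1
 G  0  1  1  1  2  2  2  2  2  2  2
 G  0  1  1  1  2  2  2  2  3  3  3
 C  0  1  1  2  2  2  2  3  3  3  4
 G  0  1  1  2  3  3  3  3  4  4  4
 A  0  1  1  2  3  4  4  4  4  5  5
 T  0  1  2  2  3  4  4  4  4  5  5

5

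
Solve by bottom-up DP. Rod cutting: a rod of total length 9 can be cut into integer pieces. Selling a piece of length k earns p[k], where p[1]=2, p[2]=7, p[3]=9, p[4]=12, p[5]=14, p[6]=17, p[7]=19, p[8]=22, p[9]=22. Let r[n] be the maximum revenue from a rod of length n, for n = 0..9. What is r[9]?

   n    0    1    2    3    4    5    6    7    8    9
r[n]    0    2    7    9   14   16   21   23   28   30

30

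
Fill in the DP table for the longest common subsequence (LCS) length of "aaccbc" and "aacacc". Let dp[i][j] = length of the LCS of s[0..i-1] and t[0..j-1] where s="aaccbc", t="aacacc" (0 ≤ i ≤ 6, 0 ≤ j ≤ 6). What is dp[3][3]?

3

   ''  a  a  c  a  c  c
''  0  0  0  0  0  0  0
 a  0  1  1  1  1  1  1
 a  0  1  2  2  2  2  2
 c  0  1  2  3  3  3  3
 c  0  1  2  3  3  4  4
 b  0  1  2  3  3  4  4
 c  0  1  2  3  3  4  5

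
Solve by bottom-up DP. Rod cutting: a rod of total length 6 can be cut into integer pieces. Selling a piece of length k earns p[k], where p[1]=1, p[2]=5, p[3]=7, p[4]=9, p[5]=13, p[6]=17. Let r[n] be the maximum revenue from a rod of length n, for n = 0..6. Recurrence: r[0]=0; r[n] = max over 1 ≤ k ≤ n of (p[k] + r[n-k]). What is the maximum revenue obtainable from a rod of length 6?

17

   n    0    1    2    3    4    5    6
r[n]    0    1    5    7   10   13   17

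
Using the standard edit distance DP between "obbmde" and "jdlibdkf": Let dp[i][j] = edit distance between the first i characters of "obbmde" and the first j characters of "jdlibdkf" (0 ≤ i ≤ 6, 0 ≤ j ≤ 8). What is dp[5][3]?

   ''  j  d  l  i  b  d  k  f
''  0  1  2  3  4  5  6  7  8
 o  1  1  2  3  4  5  6  7  8
 b  2  2  2  3  4  4  5  6  7
 b  3  3  3  3  4  4  5  6  7
 m  4  4  4  4  4  5  5  6  7
 d  5  5  4  5  5  5  5  6  7
 e  6  6  5  5  6  6  6  6  7

5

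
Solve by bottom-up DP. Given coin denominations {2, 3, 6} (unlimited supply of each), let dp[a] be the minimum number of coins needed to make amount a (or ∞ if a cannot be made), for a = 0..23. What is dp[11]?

3

 a  0  1  2  3  4  5  6  7  8  9 10 11 12 13 14 15 16 17 18 19 20 21 22 23
dp  0  -  1  1  2  2  1  3  2  2  3  3  2  4  3  3  4  4  3  5  4  4  5  5
(- denotes ∞ / unreachable)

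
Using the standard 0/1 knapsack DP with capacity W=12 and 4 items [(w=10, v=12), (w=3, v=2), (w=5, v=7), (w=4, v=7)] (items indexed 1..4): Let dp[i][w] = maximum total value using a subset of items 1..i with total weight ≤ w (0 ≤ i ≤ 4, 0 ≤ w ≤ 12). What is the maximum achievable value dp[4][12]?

i\w   0   1   2   3   4   5   6   7   8   9  10  11  12
  0   0   0   0   0   0   0   0   0   0   0   0   0   0
  1   0   0   0   0   0   0   0   0   0   0  12  12  12
  2   0   0   0   2   2   2   2   2   2   2  12  12  12
  3   0   0   0   2   2   7   7   7   9   9  12  12  12
  4   0   0   0   2   7   7   7   9   9  14  14  14  16

16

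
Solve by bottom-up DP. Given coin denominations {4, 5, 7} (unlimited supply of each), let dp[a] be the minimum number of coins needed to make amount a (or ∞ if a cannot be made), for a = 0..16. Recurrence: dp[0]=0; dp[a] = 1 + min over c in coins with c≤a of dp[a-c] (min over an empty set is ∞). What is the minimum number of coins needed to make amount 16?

3

 a  0  1  2  3  4  5  6  7  8  9 10 11 12 13 14 15 16
dp  0  -  -  -  1  1  -  1  2  2  2  2  2  3  2  3  3
(- denotes ∞ / unreachable)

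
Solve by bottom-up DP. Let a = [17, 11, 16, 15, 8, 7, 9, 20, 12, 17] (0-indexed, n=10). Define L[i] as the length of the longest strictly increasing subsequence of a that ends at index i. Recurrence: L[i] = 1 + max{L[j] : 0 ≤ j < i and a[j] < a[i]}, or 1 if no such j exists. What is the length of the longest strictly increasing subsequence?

   i    0    1    2    3    4    5    6    7    8    9
a[i]   17   11   16   15    8    7    9   20   12   17
L[i]    1    1    2    2    1    1    2    3    3    4

4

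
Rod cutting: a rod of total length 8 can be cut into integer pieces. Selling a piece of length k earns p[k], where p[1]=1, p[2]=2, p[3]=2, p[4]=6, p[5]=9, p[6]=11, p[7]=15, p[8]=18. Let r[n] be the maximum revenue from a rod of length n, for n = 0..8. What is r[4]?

   n    0    1    2    3    4    5    6    7    8
r[n]    0    1    2    3    6    9   11   15   18

6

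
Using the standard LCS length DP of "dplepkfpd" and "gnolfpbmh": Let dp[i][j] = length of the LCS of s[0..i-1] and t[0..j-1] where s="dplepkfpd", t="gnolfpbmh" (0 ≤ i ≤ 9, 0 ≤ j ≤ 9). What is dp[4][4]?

   ''  g  n  o  l  f  p  b  m  h
''  0  0  0  0  0  0  0  0  0  0
 d  0  0  0  0  0  0  0  0  0  0
 p  0  0  0  0  0  0  1  1  1  1
 l  0  0  0  0  1  1  1  1  1  1
 e  0  0  0  0  1  1  1  1  1  1
 p  0  0  0  0  1  1  2  2  2  2
 k  0  0  0  0  1  1  2  2  2  2
 f  0  0  0  0  1  2  2  2  2  2
 p  0  0  0  0  1  2  3  3  3  3
 d  0  0  0  0  1  2  3  3  3  3

1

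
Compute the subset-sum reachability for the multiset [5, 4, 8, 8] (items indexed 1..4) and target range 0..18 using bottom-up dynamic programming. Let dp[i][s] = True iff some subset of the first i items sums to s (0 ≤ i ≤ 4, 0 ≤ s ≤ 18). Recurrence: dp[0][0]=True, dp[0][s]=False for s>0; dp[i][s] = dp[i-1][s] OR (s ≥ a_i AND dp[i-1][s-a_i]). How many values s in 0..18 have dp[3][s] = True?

i\s   0   1   2   3   4   5   6   7   8   9  10  11  12  13  14  15  16  17  18
  0   T   F   F   F   F   F   F   F   F   F   F   F   F   F   F   F   F   F   F
  1   T   F   F   F   F   T   F   F   F   F   F   F   F   F   F   F   F   F   F
  2   T   F   F   F   T   T   F   F   F   T   F   F   F   F   F   F   F   F   F
  3   T   F   F   F   T   T   F   F   T   T   F   F   T   T   F   F   F   T   F
  4   T   F   F   F   T   T   F   F   T   T   F   F   T   T   F   F   T   T   F

8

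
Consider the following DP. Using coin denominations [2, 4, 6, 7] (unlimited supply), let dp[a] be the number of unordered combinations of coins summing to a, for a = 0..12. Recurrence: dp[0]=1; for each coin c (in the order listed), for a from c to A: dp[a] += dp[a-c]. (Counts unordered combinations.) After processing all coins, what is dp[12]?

7

after  coin     0     1     2     3     4     5     6     7     8     9    10    11    12
          2     1     0     1     0     1     0     1     0     1     0     1     0     1
          4     1     0     1     0     2     0     2     0     3     0     3     0     4
          6     1     0     1     0     2     0     3     0     4     0     5     0     7
          7     1     0     1     0     2     0     3     1     4     1     5     2     7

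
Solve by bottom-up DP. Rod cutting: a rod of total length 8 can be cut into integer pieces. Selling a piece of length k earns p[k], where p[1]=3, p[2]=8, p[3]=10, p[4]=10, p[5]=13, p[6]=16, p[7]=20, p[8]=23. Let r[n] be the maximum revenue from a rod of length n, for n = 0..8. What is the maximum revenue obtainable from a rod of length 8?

32

   n    0    1    2    3    4    5    6    7    8
r[n]    0    3    8   11   16   19   24   27   32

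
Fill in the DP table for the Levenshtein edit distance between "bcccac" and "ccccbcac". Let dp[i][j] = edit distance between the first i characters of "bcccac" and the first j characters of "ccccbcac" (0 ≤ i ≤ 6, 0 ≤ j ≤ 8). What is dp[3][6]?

   ''  c  c  c  c  b  c  a  c
''  0  1  2  3  4  5  6  7  8
 b  1  1  2  3  4  4  5  6  7
 c  2  1  1  2  3  4  4  5  6
 c  3  2  1  1  2  3  4  5  5
 c  4  3  2  1  1  2  3  4  5
 a  5  4  3  2  2  2  3  3  4
 c  6  5  4  3  2  3  2  3  3

4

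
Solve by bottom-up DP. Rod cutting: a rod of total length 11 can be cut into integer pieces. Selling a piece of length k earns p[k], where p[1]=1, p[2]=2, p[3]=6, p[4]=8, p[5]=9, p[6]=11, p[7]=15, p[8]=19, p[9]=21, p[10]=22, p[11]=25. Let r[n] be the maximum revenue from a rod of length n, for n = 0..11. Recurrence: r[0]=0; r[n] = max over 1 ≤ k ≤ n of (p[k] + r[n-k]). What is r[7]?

   n    0    1    2    3    4    5    6    7    8    9   10   11
r[n]    0    1    2    6    8    9   12   15   19   21   22   25

15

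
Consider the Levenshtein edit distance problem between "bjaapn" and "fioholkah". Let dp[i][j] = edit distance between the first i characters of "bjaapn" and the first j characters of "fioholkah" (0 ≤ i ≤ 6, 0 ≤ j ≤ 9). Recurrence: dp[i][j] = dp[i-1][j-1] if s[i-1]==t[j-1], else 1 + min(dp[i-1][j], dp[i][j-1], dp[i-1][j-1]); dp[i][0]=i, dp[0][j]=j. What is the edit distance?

   ''  f  i  o  h  o  l  k  a  h
''  0  1  2  3  4  5  6  7  8  9
 b  1  1  2  3  4  5  6  7  8  9
 j  2  2  2  3  4  5  6  7  8  9
 a  3  3  3  3  4  5  6  7  7  8
 a  4  4  4  4  4  5  6  7  7  8
 p  5  5  5  5  5  5  6  7  8  8
 n  6  6  6  6  6  6  6  7  8  9

9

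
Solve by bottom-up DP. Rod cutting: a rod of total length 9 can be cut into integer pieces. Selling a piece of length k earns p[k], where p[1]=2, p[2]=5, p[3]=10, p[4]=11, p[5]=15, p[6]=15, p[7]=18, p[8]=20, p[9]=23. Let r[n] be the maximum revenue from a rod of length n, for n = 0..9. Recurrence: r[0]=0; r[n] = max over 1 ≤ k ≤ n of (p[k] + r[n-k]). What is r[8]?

25

   n    0    1    2    3    4    5    6    7    8    9
r[n]    0    2    5   10   12   15   20   22   25   30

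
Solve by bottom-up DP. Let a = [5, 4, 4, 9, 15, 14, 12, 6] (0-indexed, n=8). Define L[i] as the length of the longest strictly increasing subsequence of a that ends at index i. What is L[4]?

   i    0    1    2    3    4    5    6    7
a[i]    5    4    4    9   15   14   12    6
L[i]    1    1    1    2    3    3    3    2

3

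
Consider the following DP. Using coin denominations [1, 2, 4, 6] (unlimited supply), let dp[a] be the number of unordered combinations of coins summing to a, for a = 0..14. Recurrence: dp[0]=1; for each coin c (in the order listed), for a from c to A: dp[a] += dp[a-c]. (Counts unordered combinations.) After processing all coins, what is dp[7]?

after  coin     0     1     2     3     4     5     6     7     8     9    10    11    12    13    14
          1     1     1     1     1     1     1     1     1     1     1     1     1     1     1     1
          2     1     1     2     2     3     3     4     4     5     5     6     6     7     7     8
          4     1     1     2     2     4     4     6     6     9     9    12    12    16    16    20
          6     1     1     2     2     4     4     7     7    11    11    16    16    23    23    31

7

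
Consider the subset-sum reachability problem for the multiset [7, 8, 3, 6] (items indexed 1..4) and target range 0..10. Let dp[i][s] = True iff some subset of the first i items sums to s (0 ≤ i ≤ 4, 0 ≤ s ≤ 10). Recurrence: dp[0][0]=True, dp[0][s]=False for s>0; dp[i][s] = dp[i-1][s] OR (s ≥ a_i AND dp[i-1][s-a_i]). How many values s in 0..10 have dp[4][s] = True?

7

i\s   0   1   2   3   4   5   6   7   8   9  10
  0   T   F   F   F   F   F   F   F   F   F   F
  1   T   F   F   F   F   F   F   T   F   F   F
  2   T   F   F   F   F   F   F   T   T   F   F
  3   T   F   F   T   F   F   F   T   T   F   T
  4   T   F   F   T   F   F   T   T   T   T   T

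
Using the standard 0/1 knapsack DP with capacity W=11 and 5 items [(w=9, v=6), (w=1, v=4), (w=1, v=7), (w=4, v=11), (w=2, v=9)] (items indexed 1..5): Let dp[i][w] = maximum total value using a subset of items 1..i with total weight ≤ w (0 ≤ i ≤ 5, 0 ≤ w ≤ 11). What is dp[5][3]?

16

i\w   0   1   2   3   4   5   6   7   8   9  10  11
  0   0   0   0   0   0   0   0   0   0   0   0   0
  1   0   0   0   0   0   0   0   0   0   6   6   6
  2   0   4   4   4   4   4   4   4   4   6  10  10
  3   0   7  11  11  11  11  11  11  11  11  13  17
  4   0   7  11  11  11  18  22  22  22  22  22  22
  5   0   7  11  16  20  20  22  27  31  31  31  31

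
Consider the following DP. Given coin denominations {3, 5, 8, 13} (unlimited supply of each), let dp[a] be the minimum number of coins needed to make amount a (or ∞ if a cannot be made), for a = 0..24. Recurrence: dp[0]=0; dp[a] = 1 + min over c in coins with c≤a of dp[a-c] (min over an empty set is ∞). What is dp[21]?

2

 a  0  1  2  3  4  5  6  7  8  9 10 11 12 13 14 15 16 17 18 19 20 21 22 23 24
dp  0  -  -  1  -  1  2  -  1  3  2  2  4  1  3  3  2  4  2  3  4  2  4  3  3
(- denotes ∞ / unreachable)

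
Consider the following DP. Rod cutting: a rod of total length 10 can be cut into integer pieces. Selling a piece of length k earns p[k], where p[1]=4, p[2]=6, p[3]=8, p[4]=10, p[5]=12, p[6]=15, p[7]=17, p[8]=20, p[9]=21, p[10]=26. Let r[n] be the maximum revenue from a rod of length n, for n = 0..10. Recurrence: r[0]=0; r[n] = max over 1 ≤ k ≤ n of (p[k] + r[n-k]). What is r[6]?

   n    0    1    2    3    4    5    6    7    8    9   10
r[n]    0    4    8   12   16   20   24   28   32   36   40

24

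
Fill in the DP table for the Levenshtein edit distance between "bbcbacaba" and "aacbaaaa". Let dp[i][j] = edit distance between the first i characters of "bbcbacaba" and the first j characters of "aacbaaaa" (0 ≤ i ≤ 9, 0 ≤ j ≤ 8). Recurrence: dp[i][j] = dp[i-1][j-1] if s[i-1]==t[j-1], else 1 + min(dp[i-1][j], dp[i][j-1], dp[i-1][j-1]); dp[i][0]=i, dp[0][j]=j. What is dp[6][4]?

4

   ''  a  a  c  b  a  a  a  a
''  0  1  2  3  4  5  6  7  8
 b  1  1  2  3  3  4  5  6  7
 b  2  2  2  3  3  4  5  6  7
 c  3  3  3  2  3  4  5  6  7
 b  4  4  4  3  2  3  4  5  6
 a  5  4  4  4  3  2  3  4  5
 c  6  5  5  4  4  3  3  4  5
 a  7  6  5  5  5  4  3  3  4
 b  8  7  6  6  5  5  4  4  4
 a  9  8  7  7  6  5  5  4  4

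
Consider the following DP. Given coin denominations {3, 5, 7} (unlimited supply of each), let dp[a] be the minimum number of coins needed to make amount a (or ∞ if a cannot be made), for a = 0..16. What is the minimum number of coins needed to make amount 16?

4

 a  0  1  2  3  4  5  6  7  8  9 10 11 12 13 14 15 16
dp  0  -  -  1  -  1  2  1  2  3  2  3  2  3  2  3  4
(- denotes ∞ / unreachable)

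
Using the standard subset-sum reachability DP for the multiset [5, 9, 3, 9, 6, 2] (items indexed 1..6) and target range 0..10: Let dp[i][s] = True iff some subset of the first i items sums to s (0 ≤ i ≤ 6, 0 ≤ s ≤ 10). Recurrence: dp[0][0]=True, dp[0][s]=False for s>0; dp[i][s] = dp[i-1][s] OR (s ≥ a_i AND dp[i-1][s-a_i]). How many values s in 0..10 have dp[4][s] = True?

i\s   0   1   2   3   4   5   6   7   8   9  10
  0   T   F   F   F   F   F   F   F   F   F   F
  1   T   F   F   F   F   T   F   F   F   F   F
  2   T   F   F   F   F   T   F   F   F   T   F
  3   T   F   F   T   F   T   F   F   T   T   F
  4   T   F   F   T   F   T   F   F   T   T   F
  5   T   F   F   T   F   T   T   F   T   T   F
  6   T   F   T   T   F   T   T   T   T   T   T

5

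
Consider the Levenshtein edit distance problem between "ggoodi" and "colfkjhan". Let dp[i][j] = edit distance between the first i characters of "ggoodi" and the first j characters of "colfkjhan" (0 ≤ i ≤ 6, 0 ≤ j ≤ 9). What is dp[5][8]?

   ''  c  o  l  f  k  j  h  a  n
''  0  1  2  3  4  5  6  7  8  9
 g  1  1  2  3  4  5  6  7  8  9
 g  2  2  2  3  4  5  6  7  8  9
 o  3  3  2  3  4  5  6  7  8  9
 o  4  4  3  3  4  5  6  7  8  9
 d  5  5  4  4  4  5  6  7  8  9
 i  6  6  5  5  5  5  6  7  8  9

8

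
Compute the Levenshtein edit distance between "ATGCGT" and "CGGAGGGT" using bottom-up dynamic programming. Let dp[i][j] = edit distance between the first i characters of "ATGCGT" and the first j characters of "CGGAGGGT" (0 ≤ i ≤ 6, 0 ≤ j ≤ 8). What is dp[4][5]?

4

   ''  C  G  G  A  G  G  G  T
''  0  1  2  3  4  5  6  7  8
 A  1  1  2  3  3  4  5  6  7
 T  2  2  2  3  4  4  5  6  6
 G  3  3  2  2  3  4  4  5  6
 C  4  3  3  3  3  4  5  5  6
 G  5  4  3  3  4  3  4  5  6
 T  6  5  4  4  4  4  4  5  5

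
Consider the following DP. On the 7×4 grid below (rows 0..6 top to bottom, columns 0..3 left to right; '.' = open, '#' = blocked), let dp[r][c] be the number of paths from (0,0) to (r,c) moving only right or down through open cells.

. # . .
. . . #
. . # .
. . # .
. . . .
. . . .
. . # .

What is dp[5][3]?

13

r\c   0   1   2   3
  0   1   0   0   0
  1   1   1   1   0
  2   1   2   0   0
  3   1   3   0   0
  4   1   4   4   4
  5   1   5   9  13
  6   1   6   0  13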